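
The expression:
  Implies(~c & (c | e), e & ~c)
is always true.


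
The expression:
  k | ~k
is always true.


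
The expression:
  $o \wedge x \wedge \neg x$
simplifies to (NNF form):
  $\text{False}$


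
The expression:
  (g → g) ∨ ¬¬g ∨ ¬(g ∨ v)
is always true.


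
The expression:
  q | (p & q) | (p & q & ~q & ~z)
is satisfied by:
  {q: True}


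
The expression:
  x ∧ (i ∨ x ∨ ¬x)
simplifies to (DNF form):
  x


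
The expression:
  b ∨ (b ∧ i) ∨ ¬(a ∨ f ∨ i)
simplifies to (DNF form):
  b ∨ (¬a ∧ ¬f ∧ ¬i)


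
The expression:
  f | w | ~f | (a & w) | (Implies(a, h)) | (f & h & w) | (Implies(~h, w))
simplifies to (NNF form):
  True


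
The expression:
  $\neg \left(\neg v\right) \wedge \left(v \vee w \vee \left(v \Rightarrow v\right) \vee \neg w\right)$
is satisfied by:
  {v: True}


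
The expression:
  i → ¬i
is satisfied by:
  {i: False}


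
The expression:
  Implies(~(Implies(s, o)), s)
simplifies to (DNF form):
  True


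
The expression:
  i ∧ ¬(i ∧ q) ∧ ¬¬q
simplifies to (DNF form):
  False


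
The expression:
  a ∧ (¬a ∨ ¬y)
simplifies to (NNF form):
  a ∧ ¬y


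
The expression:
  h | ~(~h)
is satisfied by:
  {h: True}


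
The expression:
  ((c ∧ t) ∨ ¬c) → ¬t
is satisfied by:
  {t: False}


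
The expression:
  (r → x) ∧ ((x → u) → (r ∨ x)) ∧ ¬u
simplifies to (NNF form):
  x ∧ ¬u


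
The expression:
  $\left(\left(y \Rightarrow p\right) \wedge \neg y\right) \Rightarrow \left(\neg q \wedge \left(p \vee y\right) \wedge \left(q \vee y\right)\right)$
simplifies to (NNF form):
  $y$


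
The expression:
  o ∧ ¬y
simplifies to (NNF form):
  o ∧ ¬y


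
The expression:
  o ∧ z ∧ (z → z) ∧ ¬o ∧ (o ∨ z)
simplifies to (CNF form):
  False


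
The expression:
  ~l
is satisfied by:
  {l: False}


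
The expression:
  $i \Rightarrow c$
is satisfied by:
  {c: True, i: False}
  {i: False, c: False}
  {i: True, c: True}


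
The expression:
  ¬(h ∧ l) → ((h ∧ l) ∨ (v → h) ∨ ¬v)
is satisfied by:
  {h: True, v: False}
  {v: False, h: False}
  {v: True, h: True}


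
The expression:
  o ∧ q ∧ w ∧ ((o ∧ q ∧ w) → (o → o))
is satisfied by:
  {o: True, w: True, q: True}


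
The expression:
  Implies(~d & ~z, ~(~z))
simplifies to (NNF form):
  d | z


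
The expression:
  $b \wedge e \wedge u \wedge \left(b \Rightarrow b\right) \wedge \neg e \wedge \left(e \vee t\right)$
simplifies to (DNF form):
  $\text{False}$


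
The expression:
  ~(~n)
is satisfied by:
  {n: True}


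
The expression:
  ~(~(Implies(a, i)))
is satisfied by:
  {i: True, a: False}
  {a: False, i: False}
  {a: True, i: True}


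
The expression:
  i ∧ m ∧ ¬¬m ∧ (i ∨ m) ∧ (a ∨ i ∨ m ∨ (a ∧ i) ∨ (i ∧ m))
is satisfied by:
  {m: True, i: True}


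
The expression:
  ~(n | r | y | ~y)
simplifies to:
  False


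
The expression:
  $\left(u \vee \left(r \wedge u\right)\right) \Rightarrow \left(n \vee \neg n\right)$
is always true.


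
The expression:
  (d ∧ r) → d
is always true.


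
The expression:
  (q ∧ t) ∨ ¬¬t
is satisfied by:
  {t: True}


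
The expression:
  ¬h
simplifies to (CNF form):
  ¬h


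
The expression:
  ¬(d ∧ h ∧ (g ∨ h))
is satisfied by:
  {h: False, d: False}
  {d: True, h: False}
  {h: True, d: False}


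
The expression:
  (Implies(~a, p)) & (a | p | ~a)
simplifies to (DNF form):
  a | p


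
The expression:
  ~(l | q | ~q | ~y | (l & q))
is never true.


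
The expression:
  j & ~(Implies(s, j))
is never true.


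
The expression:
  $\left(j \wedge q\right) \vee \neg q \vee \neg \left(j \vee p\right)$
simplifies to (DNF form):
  $j \vee \neg p \vee \neg q$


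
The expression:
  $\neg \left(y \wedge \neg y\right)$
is always true.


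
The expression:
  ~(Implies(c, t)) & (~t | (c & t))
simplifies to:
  c & ~t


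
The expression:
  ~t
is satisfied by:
  {t: False}


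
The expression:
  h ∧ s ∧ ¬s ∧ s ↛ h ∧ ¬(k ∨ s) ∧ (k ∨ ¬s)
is never true.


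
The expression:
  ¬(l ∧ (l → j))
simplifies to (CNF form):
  ¬j ∨ ¬l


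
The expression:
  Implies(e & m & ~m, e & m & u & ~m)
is always true.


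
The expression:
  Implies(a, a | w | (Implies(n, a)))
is always true.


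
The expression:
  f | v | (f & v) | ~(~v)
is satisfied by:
  {v: True, f: True}
  {v: True, f: False}
  {f: True, v: False}


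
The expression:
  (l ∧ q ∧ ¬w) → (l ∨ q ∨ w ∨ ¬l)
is always true.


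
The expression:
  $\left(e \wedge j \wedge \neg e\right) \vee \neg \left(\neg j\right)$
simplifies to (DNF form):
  $j$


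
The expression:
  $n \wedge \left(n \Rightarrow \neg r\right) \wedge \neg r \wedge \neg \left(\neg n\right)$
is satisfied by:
  {n: True, r: False}


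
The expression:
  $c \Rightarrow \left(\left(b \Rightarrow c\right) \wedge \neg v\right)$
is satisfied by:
  {v: False, c: False}
  {c: True, v: False}
  {v: True, c: False}


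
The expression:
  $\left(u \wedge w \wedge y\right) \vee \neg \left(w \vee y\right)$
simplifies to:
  $\left(u \vee \neg y\right) \wedge \left(w \vee \neg y\right) \wedge \left(y \vee \neg w\right)$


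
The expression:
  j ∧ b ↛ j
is never true.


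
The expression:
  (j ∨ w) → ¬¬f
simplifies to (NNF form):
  f ∨ (¬j ∧ ¬w)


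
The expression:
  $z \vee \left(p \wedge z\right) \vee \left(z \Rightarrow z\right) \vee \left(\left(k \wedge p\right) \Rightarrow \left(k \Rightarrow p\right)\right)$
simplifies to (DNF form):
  $\text{True}$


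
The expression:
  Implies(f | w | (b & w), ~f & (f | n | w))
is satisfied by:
  {f: False}


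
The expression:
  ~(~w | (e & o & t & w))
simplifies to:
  w & (~e | ~o | ~t)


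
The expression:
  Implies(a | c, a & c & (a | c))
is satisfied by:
  {c: False, a: False}
  {a: True, c: True}


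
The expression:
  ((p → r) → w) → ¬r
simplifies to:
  ¬r ∨ ¬w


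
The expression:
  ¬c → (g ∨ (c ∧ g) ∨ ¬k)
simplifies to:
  c ∨ g ∨ ¬k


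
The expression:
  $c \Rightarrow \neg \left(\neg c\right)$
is always true.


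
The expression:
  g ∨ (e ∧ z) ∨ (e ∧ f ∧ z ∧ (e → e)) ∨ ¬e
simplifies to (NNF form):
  g ∨ z ∨ ¬e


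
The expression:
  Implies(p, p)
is always true.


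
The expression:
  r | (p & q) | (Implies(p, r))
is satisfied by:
  {r: True, q: True, p: False}
  {r: True, p: False, q: False}
  {q: True, p: False, r: False}
  {q: False, p: False, r: False}
  {r: True, q: True, p: True}
  {r: True, p: True, q: False}
  {q: True, p: True, r: False}


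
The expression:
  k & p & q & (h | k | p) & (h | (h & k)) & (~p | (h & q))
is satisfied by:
  {h: True, p: True, q: True, k: True}


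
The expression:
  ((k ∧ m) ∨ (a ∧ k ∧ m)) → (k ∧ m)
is always true.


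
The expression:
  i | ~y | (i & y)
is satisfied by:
  {i: True, y: False}
  {y: False, i: False}
  {y: True, i: True}


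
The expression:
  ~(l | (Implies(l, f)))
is never true.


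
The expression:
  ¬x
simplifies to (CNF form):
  ¬x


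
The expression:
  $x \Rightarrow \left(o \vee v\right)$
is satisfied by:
  {o: True, v: True, x: False}
  {o: True, v: False, x: False}
  {v: True, o: False, x: False}
  {o: False, v: False, x: False}
  {x: True, o: True, v: True}
  {x: True, o: True, v: False}
  {x: True, v: True, o: False}


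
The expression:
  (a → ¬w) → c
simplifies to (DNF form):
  c ∨ (a ∧ w)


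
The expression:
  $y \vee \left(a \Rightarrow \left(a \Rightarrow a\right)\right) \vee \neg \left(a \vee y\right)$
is always true.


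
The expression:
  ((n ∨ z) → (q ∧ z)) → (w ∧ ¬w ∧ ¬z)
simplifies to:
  (n ∧ ¬z) ∨ (z ∧ ¬q)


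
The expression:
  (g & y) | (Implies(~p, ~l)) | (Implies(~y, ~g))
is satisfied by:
  {y: True, p: True, l: False, g: False}
  {y: True, l: False, p: False, g: False}
  {p: True, y: False, l: False, g: False}
  {y: False, l: False, p: False, g: False}
  {g: True, y: True, p: True, l: False}
  {g: True, y: True, l: False, p: False}
  {g: True, p: True, y: False, l: False}
  {g: True, y: False, l: False, p: False}
  {y: True, l: True, p: True, g: False}
  {y: True, l: True, g: False, p: False}
  {l: True, p: True, g: False, y: False}
  {l: True, g: False, p: False, y: False}
  {y: True, l: True, g: True, p: True}
  {y: True, l: True, g: True, p: False}
  {l: True, g: True, p: True, y: False}


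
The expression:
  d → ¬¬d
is always true.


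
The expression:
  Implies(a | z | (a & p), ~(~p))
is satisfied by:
  {p: True, a: False, z: False}
  {z: True, p: True, a: False}
  {p: True, a: True, z: False}
  {z: True, p: True, a: True}
  {z: False, a: False, p: False}


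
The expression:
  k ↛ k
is never true.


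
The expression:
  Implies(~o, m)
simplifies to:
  m | o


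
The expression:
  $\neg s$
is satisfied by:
  {s: False}


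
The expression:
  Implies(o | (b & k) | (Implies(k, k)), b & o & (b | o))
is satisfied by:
  {b: True, o: True}


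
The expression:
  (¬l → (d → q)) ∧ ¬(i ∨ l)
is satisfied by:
  {q: True, d: False, i: False, l: False}
  {q: False, d: False, i: False, l: False}
  {d: True, q: True, l: False, i: False}


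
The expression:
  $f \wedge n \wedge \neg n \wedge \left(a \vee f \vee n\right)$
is never true.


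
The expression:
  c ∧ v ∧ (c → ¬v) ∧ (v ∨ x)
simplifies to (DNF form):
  False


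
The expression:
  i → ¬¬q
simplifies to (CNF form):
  q ∨ ¬i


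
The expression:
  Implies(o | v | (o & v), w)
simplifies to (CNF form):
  (w | ~o) & (w | ~v)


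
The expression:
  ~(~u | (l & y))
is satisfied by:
  {u: True, l: False, y: False}
  {y: True, u: True, l: False}
  {l: True, u: True, y: False}


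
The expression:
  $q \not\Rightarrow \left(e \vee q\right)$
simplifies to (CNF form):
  $\text{False}$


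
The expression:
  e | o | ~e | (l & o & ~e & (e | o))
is always true.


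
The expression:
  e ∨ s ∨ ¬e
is always true.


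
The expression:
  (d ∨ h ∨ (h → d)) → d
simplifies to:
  d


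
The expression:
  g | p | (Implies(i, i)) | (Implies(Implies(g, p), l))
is always true.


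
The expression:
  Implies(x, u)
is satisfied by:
  {u: True, x: False}
  {x: False, u: False}
  {x: True, u: True}


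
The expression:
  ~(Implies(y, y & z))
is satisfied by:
  {y: True, z: False}


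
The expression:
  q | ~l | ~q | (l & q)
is always true.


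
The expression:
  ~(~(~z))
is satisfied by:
  {z: False}


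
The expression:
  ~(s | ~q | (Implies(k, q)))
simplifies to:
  False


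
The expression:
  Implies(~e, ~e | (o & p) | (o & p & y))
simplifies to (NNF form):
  True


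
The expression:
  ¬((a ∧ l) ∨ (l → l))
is never true.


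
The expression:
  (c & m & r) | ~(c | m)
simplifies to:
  (c | ~m) & (m | ~c) & (r | ~m)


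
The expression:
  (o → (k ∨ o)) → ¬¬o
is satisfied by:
  {o: True}


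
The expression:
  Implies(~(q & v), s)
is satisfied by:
  {v: True, s: True, q: True}
  {v: True, s: True, q: False}
  {s: True, q: True, v: False}
  {s: True, q: False, v: False}
  {v: True, q: True, s: False}


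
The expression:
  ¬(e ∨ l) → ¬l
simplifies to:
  True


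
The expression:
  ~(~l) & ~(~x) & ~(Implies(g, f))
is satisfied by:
  {x: True, g: True, l: True, f: False}


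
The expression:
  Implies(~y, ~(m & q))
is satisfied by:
  {y: True, m: False, q: False}
  {m: False, q: False, y: False}
  {y: True, q: True, m: False}
  {q: True, m: False, y: False}
  {y: True, m: True, q: False}
  {m: True, y: False, q: False}
  {y: True, q: True, m: True}


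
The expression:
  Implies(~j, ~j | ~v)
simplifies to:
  True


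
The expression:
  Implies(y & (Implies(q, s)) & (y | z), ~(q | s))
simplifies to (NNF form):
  ~s | ~y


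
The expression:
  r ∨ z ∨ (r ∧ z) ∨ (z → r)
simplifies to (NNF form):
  True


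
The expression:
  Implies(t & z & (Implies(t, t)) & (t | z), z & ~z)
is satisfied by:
  {t: False, z: False}
  {z: True, t: False}
  {t: True, z: False}


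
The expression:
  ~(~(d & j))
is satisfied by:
  {j: True, d: True}


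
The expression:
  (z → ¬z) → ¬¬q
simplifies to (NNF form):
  q ∨ z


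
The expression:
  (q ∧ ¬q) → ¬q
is always true.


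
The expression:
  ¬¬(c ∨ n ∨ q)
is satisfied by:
  {n: True, q: True, c: True}
  {n: True, q: True, c: False}
  {n: True, c: True, q: False}
  {n: True, c: False, q: False}
  {q: True, c: True, n: False}
  {q: True, c: False, n: False}
  {c: True, q: False, n: False}


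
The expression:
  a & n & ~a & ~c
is never true.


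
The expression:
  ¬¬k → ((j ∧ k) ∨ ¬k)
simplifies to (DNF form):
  j ∨ ¬k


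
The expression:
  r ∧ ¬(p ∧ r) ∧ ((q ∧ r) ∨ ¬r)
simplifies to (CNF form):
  q ∧ r ∧ ¬p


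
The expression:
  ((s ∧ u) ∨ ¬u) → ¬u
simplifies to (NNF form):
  ¬s ∨ ¬u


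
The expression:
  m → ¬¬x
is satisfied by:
  {x: True, m: False}
  {m: False, x: False}
  {m: True, x: True}


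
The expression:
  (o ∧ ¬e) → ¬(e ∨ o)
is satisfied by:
  {e: True, o: False}
  {o: False, e: False}
  {o: True, e: True}


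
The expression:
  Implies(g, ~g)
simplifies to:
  ~g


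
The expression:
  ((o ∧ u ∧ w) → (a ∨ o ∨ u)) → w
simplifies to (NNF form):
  w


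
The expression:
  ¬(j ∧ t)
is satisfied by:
  {t: False, j: False}
  {j: True, t: False}
  {t: True, j: False}


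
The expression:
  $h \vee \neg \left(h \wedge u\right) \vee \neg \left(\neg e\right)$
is always true.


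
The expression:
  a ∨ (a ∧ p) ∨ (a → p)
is always true.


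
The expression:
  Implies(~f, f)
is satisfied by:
  {f: True}


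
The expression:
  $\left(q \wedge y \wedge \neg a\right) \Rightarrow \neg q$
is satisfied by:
  {a: True, q: False, y: False}
  {q: False, y: False, a: False}
  {a: True, y: True, q: False}
  {y: True, q: False, a: False}
  {a: True, q: True, y: False}
  {q: True, a: False, y: False}
  {a: True, y: True, q: True}


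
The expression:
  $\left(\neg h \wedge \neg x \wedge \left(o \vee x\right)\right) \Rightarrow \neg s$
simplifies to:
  $h \vee x \vee \neg o \vee \neg s$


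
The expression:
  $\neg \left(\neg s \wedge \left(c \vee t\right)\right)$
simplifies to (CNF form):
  $\left(s \vee \neg c\right) \wedge \left(s \vee \neg t\right)$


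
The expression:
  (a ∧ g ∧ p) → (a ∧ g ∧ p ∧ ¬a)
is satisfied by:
  {p: False, a: False, g: False}
  {g: True, p: False, a: False}
  {a: True, p: False, g: False}
  {g: True, a: True, p: False}
  {p: True, g: False, a: False}
  {g: True, p: True, a: False}
  {a: True, p: True, g: False}


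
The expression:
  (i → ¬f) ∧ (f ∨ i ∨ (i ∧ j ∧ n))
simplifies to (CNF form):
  (f ∨ i) ∧ (f ∨ ¬f) ∧ (i ∨ ¬i) ∧ (¬f ∨ ¬i)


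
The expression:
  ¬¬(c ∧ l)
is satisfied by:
  {c: True, l: True}


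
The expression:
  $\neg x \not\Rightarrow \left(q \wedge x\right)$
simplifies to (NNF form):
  $\neg x$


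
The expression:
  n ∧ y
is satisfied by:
  {y: True, n: True}


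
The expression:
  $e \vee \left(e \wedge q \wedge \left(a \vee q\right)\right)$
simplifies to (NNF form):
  $e$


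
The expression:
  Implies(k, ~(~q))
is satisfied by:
  {q: True, k: False}
  {k: False, q: False}
  {k: True, q: True}


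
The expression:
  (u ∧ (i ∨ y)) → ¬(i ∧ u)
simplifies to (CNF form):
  ¬i ∨ ¬u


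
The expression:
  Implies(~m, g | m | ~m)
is always true.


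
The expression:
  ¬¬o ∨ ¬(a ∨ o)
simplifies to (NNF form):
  o ∨ ¬a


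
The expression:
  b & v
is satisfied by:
  {b: True, v: True}


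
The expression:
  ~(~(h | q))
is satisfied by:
  {q: True, h: True}
  {q: True, h: False}
  {h: True, q: False}


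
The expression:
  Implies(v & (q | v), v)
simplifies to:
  True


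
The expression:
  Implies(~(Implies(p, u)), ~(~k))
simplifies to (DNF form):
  k | u | ~p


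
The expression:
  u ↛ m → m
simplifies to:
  m ∨ ¬u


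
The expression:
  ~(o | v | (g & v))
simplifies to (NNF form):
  ~o & ~v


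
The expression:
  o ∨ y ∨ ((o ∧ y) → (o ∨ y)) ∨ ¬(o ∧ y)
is always true.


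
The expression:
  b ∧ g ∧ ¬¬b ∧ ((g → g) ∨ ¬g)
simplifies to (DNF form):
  b ∧ g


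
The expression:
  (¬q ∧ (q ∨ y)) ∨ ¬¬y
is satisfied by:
  {y: True}


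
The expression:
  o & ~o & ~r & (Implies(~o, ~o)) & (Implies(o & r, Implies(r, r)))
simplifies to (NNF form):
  False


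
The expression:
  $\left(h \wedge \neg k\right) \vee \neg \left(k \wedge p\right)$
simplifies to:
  $\neg k \vee \neg p$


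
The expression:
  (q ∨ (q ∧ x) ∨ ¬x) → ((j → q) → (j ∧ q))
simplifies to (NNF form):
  j ∨ (x ∧ ¬q)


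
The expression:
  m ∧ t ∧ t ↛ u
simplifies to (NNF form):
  m ∧ t ∧ ¬u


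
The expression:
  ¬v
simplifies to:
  ¬v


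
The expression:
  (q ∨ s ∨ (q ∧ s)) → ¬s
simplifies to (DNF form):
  ¬s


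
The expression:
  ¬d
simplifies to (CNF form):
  ¬d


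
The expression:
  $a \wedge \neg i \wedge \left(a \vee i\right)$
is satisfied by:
  {a: True, i: False}


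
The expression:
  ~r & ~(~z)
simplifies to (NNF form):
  z & ~r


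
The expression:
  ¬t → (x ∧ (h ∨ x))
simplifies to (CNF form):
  t ∨ x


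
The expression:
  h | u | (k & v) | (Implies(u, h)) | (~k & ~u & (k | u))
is always true.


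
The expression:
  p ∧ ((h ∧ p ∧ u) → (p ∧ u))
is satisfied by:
  {p: True}


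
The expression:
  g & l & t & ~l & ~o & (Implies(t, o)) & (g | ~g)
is never true.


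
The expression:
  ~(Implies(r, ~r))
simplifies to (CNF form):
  r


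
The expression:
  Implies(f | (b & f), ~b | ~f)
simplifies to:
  ~b | ~f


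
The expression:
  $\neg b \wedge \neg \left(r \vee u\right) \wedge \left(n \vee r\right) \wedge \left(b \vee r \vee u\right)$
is never true.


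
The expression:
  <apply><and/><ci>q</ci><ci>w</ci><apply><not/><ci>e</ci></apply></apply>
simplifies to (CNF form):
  <apply><and/><ci>q</ci><ci>w</ci><apply><not/><ci>e</ci></apply></apply>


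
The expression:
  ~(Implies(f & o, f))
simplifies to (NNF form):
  False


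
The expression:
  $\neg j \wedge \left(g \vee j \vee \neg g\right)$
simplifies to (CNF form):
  $\neg j$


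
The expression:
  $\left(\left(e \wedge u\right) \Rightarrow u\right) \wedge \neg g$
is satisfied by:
  {g: False}


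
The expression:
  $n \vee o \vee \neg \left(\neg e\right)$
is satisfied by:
  {n: True, o: True, e: True}
  {n: True, o: True, e: False}
  {n: True, e: True, o: False}
  {n: True, e: False, o: False}
  {o: True, e: True, n: False}
  {o: True, e: False, n: False}
  {e: True, o: False, n: False}


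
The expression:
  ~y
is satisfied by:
  {y: False}


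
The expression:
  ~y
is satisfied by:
  {y: False}


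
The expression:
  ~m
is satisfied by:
  {m: False}


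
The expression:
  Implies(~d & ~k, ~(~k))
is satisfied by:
  {d: True, k: True}
  {d: True, k: False}
  {k: True, d: False}


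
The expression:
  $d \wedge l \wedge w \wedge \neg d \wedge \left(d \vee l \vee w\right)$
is never true.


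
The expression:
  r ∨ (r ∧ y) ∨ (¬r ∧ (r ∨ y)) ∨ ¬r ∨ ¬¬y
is always true.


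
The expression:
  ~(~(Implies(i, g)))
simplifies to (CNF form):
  g | ~i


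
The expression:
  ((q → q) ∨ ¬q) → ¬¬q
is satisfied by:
  {q: True}


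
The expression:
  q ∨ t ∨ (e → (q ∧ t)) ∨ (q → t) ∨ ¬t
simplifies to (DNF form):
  True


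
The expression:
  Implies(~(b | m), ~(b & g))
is always true.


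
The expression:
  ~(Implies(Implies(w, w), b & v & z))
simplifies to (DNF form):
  ~b | ~v | ~z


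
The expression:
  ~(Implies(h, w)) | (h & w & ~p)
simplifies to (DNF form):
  (h & ~p) | (h & ~w)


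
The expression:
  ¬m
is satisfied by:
  {m: False}


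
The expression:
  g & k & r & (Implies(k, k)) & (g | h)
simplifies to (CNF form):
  g & k & r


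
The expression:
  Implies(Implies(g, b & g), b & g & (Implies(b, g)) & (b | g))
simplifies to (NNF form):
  g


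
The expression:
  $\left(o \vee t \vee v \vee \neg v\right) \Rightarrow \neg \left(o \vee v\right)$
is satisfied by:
  {v: False, o: False}


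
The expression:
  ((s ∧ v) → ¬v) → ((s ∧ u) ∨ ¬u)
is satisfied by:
  {s: True, u: False}
  {u: False, s: False}
  {u: True, s: True}


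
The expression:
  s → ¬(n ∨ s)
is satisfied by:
  {s: False}


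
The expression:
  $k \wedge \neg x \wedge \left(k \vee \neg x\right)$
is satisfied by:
  {k: True, x: False}


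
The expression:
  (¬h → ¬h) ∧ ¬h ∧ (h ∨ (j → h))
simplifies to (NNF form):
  ¬h ∧ ¬j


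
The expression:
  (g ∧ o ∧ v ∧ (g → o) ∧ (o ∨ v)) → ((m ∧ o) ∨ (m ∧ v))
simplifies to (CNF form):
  m ∨ ¬g ∨ ¬o ∨ ¬v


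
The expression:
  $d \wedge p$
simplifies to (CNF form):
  $d \wedge p$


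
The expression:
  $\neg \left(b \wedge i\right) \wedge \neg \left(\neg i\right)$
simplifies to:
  $i \wedge \neg b$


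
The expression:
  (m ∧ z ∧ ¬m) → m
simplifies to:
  True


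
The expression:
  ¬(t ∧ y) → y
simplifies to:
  y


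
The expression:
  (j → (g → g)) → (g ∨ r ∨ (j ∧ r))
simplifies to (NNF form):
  g ∨ r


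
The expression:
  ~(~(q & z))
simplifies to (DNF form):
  q & z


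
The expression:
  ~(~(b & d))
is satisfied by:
  {b: True, d: True}


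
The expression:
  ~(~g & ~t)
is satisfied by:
  {t: True, g: True}
  {t: True, g: False}
  {g: True, t: False}


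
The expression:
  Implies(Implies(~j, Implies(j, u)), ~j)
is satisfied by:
  {j: False}


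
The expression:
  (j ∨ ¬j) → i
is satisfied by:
  {i: True}


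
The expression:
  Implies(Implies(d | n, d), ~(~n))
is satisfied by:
  {n: True}


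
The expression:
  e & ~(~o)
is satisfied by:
  {e: True, o: True}


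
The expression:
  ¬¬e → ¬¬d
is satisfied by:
  {d: True, e: False}
  {e: False, d: False}
  {e: True, d: True}


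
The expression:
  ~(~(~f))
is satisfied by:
  {f: False}


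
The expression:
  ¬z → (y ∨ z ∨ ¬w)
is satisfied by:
  {y: True, z: True, w: False}
  {y: True, w: False, z: False}
  {z: True, w: False, y: False}
  {z: False, w: False, y: False}
  {y: True, z: True, w: True}
  {y: True, w: True, z: False}
  {z: True, w: True, y: False}


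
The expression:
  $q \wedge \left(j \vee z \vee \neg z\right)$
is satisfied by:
  {q: True}


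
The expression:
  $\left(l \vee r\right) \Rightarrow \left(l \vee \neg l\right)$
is always true.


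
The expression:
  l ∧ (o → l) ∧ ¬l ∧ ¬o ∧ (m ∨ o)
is never true.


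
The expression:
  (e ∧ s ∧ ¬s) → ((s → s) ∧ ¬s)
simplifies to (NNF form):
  True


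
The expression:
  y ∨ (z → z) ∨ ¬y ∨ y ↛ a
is always true.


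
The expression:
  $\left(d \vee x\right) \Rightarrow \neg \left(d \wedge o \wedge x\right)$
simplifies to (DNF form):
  $\neg d \vee \neg o \vee \neg x$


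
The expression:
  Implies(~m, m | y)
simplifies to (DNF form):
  m | y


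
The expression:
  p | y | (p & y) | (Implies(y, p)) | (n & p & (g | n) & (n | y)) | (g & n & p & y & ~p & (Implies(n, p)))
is always true.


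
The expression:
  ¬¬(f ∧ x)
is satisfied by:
  {x: True, f: True}


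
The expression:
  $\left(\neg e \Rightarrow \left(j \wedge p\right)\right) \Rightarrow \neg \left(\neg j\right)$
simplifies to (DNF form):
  $j \vee \neg e$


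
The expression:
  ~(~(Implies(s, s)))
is always true.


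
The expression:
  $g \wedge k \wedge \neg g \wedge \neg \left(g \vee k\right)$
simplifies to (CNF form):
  $\text{False}$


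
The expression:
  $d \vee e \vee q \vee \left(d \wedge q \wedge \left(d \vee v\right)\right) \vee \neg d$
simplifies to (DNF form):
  $\text{True}$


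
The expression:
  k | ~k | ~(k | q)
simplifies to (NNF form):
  True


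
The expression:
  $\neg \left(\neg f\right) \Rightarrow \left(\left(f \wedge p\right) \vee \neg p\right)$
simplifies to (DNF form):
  $\text{True}$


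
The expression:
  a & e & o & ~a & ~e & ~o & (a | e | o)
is never true.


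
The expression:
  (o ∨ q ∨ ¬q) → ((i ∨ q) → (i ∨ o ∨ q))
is always true.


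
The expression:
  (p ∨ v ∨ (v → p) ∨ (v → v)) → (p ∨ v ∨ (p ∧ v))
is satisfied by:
  {v: True, p: True}
  {v: True, p: False}
  {p: True, v: False}


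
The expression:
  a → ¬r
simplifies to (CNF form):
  ¬a ∨ ¬r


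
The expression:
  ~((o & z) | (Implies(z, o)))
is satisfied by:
  {z: True, o: False}


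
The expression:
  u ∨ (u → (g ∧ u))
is always true.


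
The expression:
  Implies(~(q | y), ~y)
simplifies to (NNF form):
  True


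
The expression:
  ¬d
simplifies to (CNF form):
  ¬d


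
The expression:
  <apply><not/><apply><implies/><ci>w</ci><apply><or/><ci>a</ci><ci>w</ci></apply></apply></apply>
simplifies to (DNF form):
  <false/>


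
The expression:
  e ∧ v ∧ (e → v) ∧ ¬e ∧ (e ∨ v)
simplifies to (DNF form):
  False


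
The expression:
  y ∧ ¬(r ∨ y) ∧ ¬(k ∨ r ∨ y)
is never true.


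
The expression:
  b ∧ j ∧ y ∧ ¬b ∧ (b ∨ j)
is never true.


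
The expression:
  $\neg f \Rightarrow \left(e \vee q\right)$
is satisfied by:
  {q: True, e: True, f: True}
  {q: True, e: True, f: False}
  {q: True, f: True, e: False}
  {q: True, f: False, e: False}
  {e: True, f: True, q: False}
  {e: True, f: False, q: False}
  {f: True, e: False, q: False}


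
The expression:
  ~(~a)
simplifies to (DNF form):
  a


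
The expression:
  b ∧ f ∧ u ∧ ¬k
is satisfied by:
  {u: True, b: True, f: True, k: False}


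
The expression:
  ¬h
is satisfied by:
  {h: False}


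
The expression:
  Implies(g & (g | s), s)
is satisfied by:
  {s: True, g: False}
  {g: False, s: False}
  {g: True, s: True}


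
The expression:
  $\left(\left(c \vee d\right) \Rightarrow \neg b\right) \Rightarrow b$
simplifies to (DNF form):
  $b$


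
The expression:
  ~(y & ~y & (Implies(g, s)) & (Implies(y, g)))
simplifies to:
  True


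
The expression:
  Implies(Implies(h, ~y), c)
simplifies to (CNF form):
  (c | h) & (c | y)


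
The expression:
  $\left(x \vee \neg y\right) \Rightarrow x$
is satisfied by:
  {y: True, x: True}
  {y: True, x: False}
  {x: True, y: False}


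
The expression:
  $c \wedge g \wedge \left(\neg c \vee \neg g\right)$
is never true.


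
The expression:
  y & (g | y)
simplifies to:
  y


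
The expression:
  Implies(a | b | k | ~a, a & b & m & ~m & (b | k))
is never true.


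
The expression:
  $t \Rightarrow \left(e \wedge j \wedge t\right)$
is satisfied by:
  {j: True, e: True, t: False}
  {j: True, e: False, t: False}
  {e: True, j: False, t: False}
  {j: False, e: False, t: False}
  {t: True, j: True, e: True}


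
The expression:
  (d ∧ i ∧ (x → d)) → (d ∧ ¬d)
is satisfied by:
  {d: False, i: False}
  {i: True, d: False}
  {d: True, i: False}


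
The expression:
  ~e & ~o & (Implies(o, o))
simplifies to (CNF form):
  ~e & ~o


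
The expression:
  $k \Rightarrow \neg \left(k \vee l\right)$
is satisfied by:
  {k: False}


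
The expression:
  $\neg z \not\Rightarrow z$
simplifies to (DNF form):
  $\neg z$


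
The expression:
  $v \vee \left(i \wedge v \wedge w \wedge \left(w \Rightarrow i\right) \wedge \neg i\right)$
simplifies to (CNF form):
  $v$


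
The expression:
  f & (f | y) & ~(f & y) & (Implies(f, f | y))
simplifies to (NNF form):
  f & ~y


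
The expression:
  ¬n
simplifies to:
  ¬n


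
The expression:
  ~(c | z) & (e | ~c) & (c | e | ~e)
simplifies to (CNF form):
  ~c & ~z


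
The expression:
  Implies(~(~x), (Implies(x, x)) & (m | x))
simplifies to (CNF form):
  True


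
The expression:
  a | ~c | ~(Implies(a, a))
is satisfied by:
  {a: True, c: False}
  {c: False, a: False}
  {c: True, a: True}


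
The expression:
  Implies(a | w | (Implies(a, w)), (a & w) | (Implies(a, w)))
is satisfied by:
  {w: True, a: False}
  {a: False, w: False}
  {a: True, w: True}


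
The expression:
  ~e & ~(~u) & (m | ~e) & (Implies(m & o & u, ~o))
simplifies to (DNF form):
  (u & ~e & ~m) | (u & ~e & ~o)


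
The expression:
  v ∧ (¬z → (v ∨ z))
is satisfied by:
  {v: True}


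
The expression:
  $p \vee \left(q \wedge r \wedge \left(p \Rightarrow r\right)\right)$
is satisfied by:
  {q: True, p: True, r: True}
  {q: True, p: True, r: False}
  {p: True, r: True, q: False}
  {p: True, r: False, q: False}
  {q: True, r: True, p: False}


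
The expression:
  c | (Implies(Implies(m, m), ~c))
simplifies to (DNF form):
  True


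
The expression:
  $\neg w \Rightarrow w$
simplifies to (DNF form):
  $w$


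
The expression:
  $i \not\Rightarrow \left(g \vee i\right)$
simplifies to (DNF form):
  $\text{False}$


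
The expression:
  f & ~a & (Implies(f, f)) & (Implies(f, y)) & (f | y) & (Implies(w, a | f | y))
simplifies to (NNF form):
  f & y & ~a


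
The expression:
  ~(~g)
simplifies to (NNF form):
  g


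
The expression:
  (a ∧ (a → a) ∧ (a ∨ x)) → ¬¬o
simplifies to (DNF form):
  o ∨ ¬a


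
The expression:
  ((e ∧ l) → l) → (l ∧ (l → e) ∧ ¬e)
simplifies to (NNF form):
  False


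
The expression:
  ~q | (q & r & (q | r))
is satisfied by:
  {r: True, q: False}
  {q: False, r: False}
  {q: True, r: True}


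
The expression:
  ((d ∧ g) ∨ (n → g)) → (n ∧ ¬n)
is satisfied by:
  {n: True, g: False}


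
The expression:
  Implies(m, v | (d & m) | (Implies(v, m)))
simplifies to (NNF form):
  True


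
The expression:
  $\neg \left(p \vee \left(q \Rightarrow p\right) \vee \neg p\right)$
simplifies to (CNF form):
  $\text{False}$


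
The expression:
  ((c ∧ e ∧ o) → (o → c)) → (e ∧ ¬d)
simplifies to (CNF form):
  e ∧ ¬d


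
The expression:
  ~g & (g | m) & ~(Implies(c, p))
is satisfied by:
  {c: True, m: True, g: False, p: False}


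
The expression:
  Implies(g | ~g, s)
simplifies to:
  s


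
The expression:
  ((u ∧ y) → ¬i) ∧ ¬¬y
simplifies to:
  y ∧ (¬i ∨ ¬u)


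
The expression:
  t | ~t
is always true.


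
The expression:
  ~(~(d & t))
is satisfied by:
  {t: True, d: True}


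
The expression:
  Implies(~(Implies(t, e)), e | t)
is always true.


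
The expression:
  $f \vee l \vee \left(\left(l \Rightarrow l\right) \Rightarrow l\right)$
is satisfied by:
  {l: True, f: True}
  {l: True, f: False}
  {f: True, l: False}


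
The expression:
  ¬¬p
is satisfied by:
  {p: True}


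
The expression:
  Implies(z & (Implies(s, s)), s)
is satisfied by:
  {s: True, z: False}
  {z: False, s: False}
  {z: True, s: True}


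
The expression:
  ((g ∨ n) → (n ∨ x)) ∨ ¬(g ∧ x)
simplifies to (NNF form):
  True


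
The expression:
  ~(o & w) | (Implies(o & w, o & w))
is always true.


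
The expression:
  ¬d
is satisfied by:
  {d: False}


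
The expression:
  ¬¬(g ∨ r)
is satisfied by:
  {r: True, g: True}
  {r: True, g: False}
  {g: True, r: False}


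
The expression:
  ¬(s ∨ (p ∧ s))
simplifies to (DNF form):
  ¬s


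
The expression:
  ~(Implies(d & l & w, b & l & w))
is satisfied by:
  {w: True, d: True, l: True, b: False}


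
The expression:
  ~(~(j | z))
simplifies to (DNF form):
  j | z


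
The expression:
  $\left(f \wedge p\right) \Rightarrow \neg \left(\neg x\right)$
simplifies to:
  $x \vee \neg f \vee \neg p$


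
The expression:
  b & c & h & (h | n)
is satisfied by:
  {h: True, c: True, b: True}


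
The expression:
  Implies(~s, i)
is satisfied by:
  {i: True, s: True}
  {i: True, s: False}
  {s: True, i: False}


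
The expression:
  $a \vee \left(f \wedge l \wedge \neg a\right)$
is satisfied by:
  {a: True, l: True, f: True}
  {a: True, l: True, f: False}
  {a: True, f: True, l: False}
  {a: True, f: False, l: False}
  {l: True, f: True, a: False}


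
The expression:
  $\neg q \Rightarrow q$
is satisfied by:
  {q: True}


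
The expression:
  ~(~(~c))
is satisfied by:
  {c: False}


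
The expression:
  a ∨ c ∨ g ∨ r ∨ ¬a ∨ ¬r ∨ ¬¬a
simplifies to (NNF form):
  True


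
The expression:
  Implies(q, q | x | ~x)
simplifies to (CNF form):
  True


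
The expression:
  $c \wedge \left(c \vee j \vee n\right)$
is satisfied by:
  {c: True}


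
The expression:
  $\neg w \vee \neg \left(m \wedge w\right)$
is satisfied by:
  {w: False, m: False}
  {m: True, w: False}
  {w: True, m: False}


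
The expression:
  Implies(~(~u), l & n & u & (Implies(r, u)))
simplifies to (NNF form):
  ~u | (l & n)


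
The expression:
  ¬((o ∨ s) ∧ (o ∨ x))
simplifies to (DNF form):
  (¬o ∧ ¬s) ∨ (¬o ∧ ¬x)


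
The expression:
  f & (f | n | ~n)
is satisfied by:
  {f: True}


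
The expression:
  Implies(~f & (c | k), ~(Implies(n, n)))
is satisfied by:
  {f: True, c: False, k: False}
  {k: True, f: True, c: False}
  {f: True, c: True, k: False}
  {k: True, f: True, c: True}
  {k: False, c: False, f: False}


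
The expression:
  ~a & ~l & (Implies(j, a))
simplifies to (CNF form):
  ~a & ~j & ~l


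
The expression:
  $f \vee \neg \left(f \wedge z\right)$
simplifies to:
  $\text{True}$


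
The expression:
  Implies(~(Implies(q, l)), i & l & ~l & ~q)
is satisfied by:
  {l: True, q: False}
  {q: False, l: False}
  {q: True, l: True}


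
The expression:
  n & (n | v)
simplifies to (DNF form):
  n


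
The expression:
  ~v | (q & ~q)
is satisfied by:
  {v: False}


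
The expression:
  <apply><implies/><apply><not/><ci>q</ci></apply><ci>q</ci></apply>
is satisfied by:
  {q: True}


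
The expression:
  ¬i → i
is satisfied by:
  {i: True}


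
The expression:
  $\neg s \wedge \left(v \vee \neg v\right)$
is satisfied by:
  {s: False}


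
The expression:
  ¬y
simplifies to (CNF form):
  ¬y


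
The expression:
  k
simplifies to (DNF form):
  k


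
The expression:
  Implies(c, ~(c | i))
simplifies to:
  ~c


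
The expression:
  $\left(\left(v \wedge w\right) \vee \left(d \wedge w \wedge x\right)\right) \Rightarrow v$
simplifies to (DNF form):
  $v \vee \neg d \vee \neg w \vee \neg x$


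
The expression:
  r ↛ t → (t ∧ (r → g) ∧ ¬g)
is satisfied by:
  {t: True, r: False}
  {r: False, t: False}
  {r: True, t: True}


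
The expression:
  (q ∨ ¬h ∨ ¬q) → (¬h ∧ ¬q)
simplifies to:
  ¬h ∧ ¬q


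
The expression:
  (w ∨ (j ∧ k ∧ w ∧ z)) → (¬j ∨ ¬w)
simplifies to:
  ¬j ∨ ¬w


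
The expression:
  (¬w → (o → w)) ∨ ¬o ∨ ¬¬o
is always true.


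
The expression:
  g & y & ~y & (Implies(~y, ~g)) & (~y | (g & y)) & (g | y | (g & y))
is never true.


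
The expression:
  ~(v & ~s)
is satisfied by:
  {s: True, v: False}
  {v: False, s: False}
  {v: True, s: True}


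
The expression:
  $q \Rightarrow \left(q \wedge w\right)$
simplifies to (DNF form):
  $w \vee \neg q$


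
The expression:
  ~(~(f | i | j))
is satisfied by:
  {i: True, f: True, j: True}
  {i: True, f: True, j: False}
  {i: True, j: True, f: False}
  {i: True, j: False, f: False}
  {f: True, j: True, i: False}
  {f: True, j: False, i: False}
  {j: True, f: False, i: False}


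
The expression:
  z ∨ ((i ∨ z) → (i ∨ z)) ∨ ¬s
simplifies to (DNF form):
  True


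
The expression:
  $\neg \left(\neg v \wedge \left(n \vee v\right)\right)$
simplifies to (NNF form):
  $v \vee \neg n$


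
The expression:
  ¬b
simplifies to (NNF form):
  ¬b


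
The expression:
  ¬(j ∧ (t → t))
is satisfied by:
  {j: False}


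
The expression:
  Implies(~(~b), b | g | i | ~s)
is always true.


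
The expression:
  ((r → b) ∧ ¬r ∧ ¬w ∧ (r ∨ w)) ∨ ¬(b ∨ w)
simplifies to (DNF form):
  ¬b ∧ ¬w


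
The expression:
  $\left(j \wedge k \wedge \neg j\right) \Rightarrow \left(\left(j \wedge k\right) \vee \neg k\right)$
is always true.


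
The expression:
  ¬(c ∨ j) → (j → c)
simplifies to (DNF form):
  True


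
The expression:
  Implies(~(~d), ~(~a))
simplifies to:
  a | ~d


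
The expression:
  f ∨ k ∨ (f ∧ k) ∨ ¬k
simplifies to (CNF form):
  True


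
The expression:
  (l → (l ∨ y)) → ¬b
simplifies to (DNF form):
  ¬b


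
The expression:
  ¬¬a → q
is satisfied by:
  {q: True, a: False}
  {a: False, q: False}
  {a: True, q: True}


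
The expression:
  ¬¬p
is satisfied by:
  {p: True}


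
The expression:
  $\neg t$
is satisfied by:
  {t: False}


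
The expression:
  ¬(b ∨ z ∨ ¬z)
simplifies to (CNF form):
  False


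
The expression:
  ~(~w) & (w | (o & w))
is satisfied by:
  {w: True}


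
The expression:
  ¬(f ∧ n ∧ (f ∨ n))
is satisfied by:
  {n: False, f: False}
  {f: True, n: False}
  {n: True, f: False}


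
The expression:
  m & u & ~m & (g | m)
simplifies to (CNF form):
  False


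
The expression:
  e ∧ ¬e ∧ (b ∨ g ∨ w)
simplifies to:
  False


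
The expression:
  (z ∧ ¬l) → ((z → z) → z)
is always true.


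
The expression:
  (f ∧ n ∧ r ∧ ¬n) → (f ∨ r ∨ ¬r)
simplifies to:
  True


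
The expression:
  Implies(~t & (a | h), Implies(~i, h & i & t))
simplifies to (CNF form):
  (i | t | ~a) & (i | t | ~h)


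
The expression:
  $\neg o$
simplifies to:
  $\neg o$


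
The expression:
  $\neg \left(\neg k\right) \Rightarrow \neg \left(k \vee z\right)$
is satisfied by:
  {k: False}


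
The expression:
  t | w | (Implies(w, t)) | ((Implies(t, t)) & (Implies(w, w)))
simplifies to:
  True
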